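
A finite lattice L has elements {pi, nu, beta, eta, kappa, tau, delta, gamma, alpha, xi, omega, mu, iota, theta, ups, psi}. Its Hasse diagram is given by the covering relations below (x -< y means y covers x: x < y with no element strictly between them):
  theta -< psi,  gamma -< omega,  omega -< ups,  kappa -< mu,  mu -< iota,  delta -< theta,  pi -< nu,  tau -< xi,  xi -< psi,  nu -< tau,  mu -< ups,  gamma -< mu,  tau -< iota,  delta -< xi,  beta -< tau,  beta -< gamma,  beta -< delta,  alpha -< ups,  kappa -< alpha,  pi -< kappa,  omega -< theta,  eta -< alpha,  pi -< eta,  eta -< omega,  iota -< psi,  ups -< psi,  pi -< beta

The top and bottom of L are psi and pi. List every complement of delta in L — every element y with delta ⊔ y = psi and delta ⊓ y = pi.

alpha, kappa

Need y with delta ∨ y = psi and delta ∧ y = pi.
Checking each element gives: alpha, kappa.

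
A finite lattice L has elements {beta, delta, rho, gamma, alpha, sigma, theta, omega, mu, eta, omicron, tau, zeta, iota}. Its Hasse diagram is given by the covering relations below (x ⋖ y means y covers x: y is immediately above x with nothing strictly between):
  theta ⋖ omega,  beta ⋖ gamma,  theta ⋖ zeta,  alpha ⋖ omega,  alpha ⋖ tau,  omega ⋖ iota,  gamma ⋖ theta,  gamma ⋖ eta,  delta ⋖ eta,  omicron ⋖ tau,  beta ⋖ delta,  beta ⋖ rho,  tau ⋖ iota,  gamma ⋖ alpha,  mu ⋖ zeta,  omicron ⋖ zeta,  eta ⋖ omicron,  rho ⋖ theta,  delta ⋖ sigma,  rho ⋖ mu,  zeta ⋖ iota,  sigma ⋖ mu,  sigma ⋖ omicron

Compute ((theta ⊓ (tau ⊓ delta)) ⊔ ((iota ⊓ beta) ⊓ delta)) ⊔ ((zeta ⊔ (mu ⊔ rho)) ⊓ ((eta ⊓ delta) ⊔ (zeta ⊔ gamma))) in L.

zeta

tau ∧ delta = delta
theta ∧ delta = beta
iota ∧ beta = beta
beta ∧ delta = beta
beta ∨ beta = beta
mu ∨ rho = mu
zeta ∨ mu = zeta
eta ∧ delta = delta
zeta ∨ gamma = zeta
delta ∨ zeta = zeta
zeta ∧ zeta = zeta
beta ∨ zeta = zeta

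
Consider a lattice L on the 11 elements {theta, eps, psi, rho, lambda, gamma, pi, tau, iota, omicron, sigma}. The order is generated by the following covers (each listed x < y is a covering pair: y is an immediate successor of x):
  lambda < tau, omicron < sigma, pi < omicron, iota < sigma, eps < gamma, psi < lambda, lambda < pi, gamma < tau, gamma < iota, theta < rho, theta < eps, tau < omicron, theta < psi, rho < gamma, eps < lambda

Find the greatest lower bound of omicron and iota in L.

gamma

Common lower bounds of {omicron, iota}: eps, gamma, rho, theta.
The greatest among these is gamma.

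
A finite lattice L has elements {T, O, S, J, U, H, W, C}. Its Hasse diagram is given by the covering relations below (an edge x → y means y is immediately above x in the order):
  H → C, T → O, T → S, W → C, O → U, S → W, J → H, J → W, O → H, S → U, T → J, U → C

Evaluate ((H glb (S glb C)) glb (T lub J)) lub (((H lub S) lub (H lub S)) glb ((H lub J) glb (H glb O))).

S ∧ C = S
H ∧ S = T
T ∨ J = J
T ∧ J = T
H ∨ S = C
H ∨ S = C
C ∨ C = C
H ∨ J = H
H ∧ O = O
H ∧ O = O
C ∧ O = O
T ∨ O = O

O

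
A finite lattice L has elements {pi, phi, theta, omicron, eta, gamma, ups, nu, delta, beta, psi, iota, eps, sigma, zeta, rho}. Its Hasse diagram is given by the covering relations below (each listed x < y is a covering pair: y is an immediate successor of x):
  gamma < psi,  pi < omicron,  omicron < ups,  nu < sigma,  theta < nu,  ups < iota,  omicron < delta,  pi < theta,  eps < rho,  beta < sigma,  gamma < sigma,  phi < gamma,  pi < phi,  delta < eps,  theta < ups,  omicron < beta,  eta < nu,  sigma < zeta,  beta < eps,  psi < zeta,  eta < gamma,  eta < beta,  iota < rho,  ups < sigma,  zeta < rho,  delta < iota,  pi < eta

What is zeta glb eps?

Common lower bounds of {zeta, eps}: beta, eta, omicron, pi.
The greatest among these is beta.

beta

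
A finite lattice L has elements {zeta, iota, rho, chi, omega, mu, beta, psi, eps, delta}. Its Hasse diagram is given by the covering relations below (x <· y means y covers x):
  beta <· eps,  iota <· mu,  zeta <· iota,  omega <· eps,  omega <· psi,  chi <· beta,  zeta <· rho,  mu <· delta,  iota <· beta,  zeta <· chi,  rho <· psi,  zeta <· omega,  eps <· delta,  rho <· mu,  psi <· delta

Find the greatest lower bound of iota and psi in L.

Common lower bounds of {iota, psi}: zeta.
The greatest among these is zeta.

zeta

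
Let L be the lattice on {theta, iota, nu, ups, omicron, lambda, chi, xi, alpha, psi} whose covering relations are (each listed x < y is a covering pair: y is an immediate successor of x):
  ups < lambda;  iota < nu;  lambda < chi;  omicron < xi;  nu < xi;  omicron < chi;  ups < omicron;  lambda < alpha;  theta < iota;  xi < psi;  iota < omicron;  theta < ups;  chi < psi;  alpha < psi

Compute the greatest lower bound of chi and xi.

omicron

Common lower bounds of {chi, xi}: iota, omicron, theta, ups.
The greatest among these is omicron.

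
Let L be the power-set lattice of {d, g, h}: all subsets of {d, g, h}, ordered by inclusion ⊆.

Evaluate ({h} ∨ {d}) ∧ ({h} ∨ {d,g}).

{h} ∨ {d} = {d,h}
{h} ∨ {d,g} = {d,g,h}
{d,h} ∧ {d,g,h} = {d,h}

{d,h}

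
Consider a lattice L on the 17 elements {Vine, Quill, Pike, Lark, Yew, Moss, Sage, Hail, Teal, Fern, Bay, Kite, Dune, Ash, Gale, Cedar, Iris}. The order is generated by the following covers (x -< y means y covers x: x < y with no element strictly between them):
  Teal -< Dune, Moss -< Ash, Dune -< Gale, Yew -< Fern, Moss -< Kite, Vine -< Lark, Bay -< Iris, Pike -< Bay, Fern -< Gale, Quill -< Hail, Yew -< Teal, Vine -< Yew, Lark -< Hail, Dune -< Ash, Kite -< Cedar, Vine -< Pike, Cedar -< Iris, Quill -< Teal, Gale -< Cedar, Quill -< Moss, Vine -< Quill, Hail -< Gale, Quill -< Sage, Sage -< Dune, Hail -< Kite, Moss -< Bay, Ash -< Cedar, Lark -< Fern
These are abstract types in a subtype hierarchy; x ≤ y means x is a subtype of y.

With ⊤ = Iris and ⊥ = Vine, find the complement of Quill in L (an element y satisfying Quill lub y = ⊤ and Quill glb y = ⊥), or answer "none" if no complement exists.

For every candidate y, either Quill ∨ y ≠ Iris or Quill ∧ y ≠ Vine; no complement exists.

none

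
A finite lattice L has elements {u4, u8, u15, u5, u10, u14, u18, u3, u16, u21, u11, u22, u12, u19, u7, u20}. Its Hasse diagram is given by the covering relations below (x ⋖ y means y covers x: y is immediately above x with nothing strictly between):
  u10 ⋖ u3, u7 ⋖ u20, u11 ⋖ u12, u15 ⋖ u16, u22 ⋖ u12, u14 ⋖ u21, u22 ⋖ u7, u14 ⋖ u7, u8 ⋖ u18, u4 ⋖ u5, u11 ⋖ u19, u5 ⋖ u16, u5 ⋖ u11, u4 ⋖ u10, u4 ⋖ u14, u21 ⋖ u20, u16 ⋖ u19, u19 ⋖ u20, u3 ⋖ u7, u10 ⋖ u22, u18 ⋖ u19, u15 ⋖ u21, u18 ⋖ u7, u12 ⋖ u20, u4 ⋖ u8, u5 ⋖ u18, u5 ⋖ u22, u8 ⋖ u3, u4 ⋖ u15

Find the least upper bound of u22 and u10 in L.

u22

Common upper bounds of {u22, u10}: u12, u20, u22, u7.
The least among these is u22.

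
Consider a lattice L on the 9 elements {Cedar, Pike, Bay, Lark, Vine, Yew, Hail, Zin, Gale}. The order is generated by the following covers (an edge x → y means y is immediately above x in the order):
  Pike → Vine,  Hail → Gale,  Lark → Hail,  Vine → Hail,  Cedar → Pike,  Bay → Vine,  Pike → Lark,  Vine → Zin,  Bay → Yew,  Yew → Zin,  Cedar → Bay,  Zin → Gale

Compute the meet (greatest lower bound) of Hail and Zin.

Common lower bounds of {Hail, Zin}: Bay, Cedar, Pike, Vine.
The greatest among these is Vine.

Vine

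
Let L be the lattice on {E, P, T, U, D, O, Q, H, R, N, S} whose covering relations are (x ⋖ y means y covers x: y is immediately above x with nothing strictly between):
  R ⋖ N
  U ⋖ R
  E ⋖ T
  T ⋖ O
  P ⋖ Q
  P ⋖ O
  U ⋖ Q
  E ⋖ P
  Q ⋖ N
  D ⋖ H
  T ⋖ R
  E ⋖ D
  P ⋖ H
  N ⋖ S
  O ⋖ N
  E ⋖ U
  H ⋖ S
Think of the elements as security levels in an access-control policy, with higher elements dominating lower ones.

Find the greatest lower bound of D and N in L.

E

Common lower bounds of {D, N}: E.
The greatest among these is E.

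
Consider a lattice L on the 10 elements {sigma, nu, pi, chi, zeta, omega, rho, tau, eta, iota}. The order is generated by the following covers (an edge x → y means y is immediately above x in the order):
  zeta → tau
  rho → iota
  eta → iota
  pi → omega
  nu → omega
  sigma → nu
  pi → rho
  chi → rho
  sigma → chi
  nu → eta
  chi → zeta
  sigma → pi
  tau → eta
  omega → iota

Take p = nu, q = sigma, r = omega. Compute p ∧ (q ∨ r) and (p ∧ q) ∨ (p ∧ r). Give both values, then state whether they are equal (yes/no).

nu; nu; yes

q ∨ r = omega, so p ∧ (q ∨ r) = nu ∧ omega = nu.
p ∧ q = sigma and p ∧ r = nu, so (p ∧ q) ∨ (p ∧ r) = sigma ∨ nu = nu.
Equal: yes.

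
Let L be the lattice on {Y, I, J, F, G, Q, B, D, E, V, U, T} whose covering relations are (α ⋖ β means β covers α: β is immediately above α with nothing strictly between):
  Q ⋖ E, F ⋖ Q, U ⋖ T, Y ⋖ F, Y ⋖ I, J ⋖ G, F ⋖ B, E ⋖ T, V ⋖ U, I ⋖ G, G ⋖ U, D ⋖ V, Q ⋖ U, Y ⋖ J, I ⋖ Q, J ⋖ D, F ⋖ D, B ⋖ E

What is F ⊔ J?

Common upper bounds of {F, J}: D, T, U, V.
The least among these is D.

D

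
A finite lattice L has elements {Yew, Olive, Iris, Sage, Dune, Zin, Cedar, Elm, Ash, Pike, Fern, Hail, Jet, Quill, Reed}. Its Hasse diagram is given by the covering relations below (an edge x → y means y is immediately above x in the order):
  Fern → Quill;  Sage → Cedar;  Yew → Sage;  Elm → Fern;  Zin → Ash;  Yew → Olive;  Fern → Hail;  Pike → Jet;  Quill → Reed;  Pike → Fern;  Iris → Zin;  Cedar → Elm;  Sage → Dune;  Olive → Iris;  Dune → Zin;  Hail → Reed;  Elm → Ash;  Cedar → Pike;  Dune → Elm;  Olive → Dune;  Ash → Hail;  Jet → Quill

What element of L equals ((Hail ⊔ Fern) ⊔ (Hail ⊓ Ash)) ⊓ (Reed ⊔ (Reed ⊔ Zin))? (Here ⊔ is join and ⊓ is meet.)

Hail ∨ Fern = Hail
Hail ∧ Ash = Ash
Hail ∨ Ash = Hail
Reed ∨ Zin = Reed
Reed ∨ Reed = Reed
Hail ∧ Reed = Hail

Hail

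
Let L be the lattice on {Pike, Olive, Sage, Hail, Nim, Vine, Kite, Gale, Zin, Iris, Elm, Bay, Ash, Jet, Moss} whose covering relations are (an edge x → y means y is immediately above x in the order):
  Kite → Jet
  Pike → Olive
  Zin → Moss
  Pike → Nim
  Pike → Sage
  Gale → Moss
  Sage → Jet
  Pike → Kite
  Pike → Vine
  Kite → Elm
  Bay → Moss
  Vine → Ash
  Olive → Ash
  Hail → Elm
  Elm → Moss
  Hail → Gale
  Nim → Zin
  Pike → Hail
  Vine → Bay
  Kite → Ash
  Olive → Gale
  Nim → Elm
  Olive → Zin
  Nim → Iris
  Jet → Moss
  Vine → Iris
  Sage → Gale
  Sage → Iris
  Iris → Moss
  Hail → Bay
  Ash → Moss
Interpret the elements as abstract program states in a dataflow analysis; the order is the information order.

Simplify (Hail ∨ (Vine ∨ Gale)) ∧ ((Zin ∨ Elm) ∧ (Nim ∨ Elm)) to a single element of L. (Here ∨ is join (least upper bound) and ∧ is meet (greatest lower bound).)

Vine ∨ Gale = Moss
Hail ∨ Moss = Moss
Zin ∨ Elm = Moss
Nim ∨ Elm = Elm
Moss ∧ Elm = Elm
Moss ∧ Elm = Elm

Elm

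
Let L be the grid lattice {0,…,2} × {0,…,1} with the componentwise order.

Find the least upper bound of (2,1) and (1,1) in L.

Common upper bounds of {(2,1), (1,1)}: (2,1).
The least among these is (2,1).

(2,1)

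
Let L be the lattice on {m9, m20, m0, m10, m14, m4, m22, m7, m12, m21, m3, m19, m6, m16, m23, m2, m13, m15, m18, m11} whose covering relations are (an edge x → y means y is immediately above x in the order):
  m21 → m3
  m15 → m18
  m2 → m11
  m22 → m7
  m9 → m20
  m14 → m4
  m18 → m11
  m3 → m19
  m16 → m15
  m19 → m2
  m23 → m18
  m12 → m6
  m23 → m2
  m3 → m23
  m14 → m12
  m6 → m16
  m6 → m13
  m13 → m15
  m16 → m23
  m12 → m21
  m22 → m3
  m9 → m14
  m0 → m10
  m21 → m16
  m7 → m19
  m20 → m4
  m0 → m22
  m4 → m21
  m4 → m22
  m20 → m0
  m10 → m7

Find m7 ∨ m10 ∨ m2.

m2

Common upper bounds of {m7, m10, m2}: m11, m2.
The least among these is m2.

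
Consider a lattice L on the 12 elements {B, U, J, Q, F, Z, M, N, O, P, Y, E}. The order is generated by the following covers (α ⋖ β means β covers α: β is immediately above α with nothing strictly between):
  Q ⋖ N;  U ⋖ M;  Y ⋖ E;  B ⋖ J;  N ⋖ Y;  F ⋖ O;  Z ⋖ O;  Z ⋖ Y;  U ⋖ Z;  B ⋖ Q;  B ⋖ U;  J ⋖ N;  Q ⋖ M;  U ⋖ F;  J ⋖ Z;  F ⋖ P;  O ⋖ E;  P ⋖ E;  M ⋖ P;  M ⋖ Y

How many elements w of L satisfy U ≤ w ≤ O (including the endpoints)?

The interval [U, O] = {F, O, U, Z}, which has 4 elements.

4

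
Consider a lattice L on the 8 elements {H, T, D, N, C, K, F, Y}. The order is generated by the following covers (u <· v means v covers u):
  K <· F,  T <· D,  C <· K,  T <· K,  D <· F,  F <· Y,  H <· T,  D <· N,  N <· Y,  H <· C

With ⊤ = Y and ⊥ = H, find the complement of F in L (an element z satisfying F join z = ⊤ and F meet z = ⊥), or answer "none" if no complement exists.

For every candidate z, either F ∨ z ≠ Y or F ∧ z ≠ H; no complement exists.

none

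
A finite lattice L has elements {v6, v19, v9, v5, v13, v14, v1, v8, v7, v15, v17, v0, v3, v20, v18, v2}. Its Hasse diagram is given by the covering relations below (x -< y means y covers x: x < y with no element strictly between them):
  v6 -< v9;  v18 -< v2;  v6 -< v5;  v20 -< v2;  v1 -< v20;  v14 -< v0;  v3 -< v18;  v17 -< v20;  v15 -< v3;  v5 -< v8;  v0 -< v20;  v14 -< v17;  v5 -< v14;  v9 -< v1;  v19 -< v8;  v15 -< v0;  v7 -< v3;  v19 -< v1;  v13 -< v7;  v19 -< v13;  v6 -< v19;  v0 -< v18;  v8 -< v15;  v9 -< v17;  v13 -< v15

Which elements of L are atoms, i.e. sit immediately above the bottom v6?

v19, v5, v9

The atoms are exactly the elements that cover v6: v19, v5, v9.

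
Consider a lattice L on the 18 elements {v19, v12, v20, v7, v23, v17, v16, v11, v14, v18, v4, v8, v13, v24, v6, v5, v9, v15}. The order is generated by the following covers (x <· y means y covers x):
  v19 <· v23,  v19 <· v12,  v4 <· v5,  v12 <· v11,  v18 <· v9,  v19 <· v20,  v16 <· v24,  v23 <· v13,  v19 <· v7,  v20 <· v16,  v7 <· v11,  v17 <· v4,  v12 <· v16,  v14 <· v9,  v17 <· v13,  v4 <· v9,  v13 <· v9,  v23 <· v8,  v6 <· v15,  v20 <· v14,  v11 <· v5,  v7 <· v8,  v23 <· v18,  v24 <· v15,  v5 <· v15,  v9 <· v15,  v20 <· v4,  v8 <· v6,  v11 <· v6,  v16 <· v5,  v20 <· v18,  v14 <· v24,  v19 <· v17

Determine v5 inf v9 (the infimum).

v4

Common lower bounds of {v5, v9}: v17, v19, v20, v4.
The greatest among these is v4.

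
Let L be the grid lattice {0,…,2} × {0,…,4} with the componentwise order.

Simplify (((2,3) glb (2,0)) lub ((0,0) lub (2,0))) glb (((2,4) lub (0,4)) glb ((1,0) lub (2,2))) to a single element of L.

(2,3) ∧ (2,0) = (2,0)
(0,0) ∨ (2,0) = (2,0)
(2,0) ∨ (2,0) = (2,0)
(2,4) ∨ (0,4) = (2,4)
(1,0) ∨ (2,2) = (2,2)
(2,4) ∧ (2,2) = (2,2)
(2,0) ∧ (2,2) = (2,0)

(2,0)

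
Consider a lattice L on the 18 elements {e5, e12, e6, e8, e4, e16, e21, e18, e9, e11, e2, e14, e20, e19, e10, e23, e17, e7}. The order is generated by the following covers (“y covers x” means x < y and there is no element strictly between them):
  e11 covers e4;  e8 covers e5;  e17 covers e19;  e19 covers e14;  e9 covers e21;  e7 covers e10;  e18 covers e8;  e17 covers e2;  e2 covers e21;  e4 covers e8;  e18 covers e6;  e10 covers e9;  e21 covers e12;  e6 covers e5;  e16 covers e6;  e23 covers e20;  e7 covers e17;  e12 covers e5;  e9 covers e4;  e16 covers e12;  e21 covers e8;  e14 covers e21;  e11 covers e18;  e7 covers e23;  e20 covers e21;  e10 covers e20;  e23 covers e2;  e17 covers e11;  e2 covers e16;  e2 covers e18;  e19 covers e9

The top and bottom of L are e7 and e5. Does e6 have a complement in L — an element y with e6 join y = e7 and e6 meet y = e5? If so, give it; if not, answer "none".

e10

Need y with e6 ∨ y = e7 and e6 ∧ y = e5.
Checking each element gives: e10.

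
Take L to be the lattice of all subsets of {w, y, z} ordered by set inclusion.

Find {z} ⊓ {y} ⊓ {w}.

Under ⊆, meet is intersection: {z} ∩ {y} ∩ {w} = {}.

{}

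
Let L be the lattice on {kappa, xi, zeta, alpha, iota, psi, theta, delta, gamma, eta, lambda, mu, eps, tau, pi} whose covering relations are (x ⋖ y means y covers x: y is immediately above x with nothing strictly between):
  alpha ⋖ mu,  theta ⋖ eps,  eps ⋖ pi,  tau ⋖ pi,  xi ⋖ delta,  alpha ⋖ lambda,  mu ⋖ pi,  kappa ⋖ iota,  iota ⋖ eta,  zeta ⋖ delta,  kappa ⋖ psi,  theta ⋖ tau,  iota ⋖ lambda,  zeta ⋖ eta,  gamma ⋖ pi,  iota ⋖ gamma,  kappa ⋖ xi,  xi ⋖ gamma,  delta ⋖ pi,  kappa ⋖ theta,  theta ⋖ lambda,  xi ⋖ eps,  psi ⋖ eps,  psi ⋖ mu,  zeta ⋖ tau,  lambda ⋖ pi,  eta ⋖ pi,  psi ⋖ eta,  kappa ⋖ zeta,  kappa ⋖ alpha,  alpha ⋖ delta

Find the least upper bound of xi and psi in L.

Common upper bounds of {xi, psi}: eps, pi.
The least among these is eps.

eps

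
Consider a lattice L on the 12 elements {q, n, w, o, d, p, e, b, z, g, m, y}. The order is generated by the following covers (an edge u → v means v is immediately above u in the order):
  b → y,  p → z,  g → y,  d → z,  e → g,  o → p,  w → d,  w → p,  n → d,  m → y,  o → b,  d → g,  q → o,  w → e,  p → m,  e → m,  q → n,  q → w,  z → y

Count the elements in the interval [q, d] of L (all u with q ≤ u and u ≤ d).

The interval [q, d] = {d, n, q, w}, which has 4 elements.

4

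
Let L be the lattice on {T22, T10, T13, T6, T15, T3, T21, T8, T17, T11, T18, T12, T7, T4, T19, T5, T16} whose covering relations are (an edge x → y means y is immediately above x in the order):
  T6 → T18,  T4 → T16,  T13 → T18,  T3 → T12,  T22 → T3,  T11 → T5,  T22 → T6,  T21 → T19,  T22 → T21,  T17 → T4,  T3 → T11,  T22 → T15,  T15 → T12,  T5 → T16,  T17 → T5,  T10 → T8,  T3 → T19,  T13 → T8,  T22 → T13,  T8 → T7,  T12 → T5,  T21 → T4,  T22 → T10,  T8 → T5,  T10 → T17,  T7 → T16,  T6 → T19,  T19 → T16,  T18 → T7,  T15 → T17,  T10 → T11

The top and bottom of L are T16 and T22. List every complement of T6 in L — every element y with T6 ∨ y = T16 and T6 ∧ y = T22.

T11, T12, T15, T17, T4, T5

Need y with T6 ∨ y = T16 and T6 ∧ y = T22.
Checking each element gives: T11, T12, T15, T17, T4, T5.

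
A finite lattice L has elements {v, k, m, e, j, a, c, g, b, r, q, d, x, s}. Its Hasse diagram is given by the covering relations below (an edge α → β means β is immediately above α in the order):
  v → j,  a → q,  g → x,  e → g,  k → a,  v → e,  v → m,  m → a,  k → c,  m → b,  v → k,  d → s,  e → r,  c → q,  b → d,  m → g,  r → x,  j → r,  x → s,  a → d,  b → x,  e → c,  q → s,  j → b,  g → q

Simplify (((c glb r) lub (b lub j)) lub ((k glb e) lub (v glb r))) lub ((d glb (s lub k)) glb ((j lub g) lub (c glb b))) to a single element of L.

c ∧ r = e
b ∨ j = b
e ∨ b = x
k ∧ e = v
v ∧ r = v
v ∨ v = v
x ∨ v = x
s ∨ k = s
d ∧ s = d
j ∨ g = x
c ∧ b = v
x ∨ v = x
d ∧ x = b
x ∨ b = x

x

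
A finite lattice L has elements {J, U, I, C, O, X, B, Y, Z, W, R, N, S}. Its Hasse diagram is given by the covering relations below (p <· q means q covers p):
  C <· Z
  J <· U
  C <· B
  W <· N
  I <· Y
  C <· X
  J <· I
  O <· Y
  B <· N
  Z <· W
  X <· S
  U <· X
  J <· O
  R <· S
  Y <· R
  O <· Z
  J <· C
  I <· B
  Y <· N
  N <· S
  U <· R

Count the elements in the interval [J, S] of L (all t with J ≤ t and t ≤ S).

13

The interval [J, S] = {B, C, I, J, N, O, R, S, U, W, X, Y, Z}, which has 13 elements.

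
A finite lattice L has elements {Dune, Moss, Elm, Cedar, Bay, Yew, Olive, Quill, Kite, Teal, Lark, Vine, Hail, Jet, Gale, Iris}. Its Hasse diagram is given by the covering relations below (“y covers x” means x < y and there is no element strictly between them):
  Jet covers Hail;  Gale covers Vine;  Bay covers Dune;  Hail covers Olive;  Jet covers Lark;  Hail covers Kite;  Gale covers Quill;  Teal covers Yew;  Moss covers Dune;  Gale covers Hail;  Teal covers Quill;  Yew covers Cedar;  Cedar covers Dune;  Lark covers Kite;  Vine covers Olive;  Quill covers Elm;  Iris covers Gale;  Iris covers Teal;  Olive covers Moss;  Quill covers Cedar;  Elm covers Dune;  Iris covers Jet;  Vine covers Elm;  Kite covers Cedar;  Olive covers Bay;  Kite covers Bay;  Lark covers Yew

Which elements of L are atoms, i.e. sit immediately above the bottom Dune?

Bay, Cedar, Elm, Moss

The atoms are exactly the elements that cover Dune: Bay, Cedar, Elm, Moss.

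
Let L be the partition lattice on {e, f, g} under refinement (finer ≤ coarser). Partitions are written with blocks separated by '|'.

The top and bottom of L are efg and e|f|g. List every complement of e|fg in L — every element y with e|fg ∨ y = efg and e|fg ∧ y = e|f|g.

ef|g, eg|f

Need y with e|fg ∨ y = efg and e|fg ∧ y = e|f|g.
Checking each element gives: ef|g, eg|f.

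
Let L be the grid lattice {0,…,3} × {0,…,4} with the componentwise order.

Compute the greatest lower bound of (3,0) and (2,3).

(2,0)

In a product of chains, the meet is componentwise min, giving (2,0).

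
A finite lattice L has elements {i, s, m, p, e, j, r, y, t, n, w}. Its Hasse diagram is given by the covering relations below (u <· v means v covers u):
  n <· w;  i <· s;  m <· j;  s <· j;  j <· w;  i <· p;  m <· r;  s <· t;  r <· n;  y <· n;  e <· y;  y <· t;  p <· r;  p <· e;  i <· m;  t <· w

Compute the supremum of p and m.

r

Common upper bounds of {p, m}: n, r, w.
The least among these is r.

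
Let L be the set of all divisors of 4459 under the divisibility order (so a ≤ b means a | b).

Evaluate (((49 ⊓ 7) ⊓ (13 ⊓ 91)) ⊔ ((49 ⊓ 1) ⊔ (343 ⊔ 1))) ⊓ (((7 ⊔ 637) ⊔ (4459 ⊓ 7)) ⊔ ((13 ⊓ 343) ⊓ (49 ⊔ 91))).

49 ∧ 7 = 7
13 ∧ 91 = 13
7 ∧ 13 = 1
49 ∧ 1 = 1
343 ∨ 1 = 343
1 ∨ 343 = 343
1 ∨ 343 = 343
7 ∨ 637 = 637
4459 ∧ 7 = 7
637 ∨ 7 = 637
13 ∧ 343 = 1
49 ∨ 91 = 637
1 ∧ 637 = 1
637 ∨ 1 = 637
343 ∧ 637 = 49

49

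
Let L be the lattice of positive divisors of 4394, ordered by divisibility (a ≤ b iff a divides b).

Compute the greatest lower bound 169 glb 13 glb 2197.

13

In the divisibility order, the meet is the greatest common divisor: gcd(169, 13, 2197) = 13.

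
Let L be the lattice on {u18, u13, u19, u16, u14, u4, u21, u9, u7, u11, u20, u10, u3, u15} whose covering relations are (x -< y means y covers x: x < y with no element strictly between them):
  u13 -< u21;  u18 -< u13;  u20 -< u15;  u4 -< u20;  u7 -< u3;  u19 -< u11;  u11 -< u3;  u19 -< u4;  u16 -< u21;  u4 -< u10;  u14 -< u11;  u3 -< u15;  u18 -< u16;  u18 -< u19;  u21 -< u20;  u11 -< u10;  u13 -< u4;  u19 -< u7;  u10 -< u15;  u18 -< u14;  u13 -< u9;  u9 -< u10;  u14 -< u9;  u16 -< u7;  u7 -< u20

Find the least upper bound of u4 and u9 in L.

u10

Common upper bounds of {u4, u9}: u10, u15.
The least among these is u10.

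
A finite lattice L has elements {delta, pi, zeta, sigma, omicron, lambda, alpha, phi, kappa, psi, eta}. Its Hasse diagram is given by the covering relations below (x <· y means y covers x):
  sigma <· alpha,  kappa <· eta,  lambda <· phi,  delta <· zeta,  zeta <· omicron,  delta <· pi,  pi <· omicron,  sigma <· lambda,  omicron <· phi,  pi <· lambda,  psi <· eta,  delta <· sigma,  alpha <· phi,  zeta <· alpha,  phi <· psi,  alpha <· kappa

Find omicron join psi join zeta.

psi

Common upper bounds of {omicron, psi, zeta}: eta, psi.
The least among these is psi.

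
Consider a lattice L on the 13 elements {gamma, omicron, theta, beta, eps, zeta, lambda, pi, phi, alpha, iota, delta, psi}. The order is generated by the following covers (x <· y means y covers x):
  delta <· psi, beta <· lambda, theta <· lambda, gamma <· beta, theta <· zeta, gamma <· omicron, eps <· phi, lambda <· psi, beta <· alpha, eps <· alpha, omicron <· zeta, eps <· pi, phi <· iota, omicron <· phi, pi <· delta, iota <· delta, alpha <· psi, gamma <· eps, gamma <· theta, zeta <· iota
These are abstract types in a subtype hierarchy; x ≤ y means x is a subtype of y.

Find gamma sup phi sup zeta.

Common upper bounds of {gamma, phi, zeta}: delta, iota, psi.
The least among these is iota.

iota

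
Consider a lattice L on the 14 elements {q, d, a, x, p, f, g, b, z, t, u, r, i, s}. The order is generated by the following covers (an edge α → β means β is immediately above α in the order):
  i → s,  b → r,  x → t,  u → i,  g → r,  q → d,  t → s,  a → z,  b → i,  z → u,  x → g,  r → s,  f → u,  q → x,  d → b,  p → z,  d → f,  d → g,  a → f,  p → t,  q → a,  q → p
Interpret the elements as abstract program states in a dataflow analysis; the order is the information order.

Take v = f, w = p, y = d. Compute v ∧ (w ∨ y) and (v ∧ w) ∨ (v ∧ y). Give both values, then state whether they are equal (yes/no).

w ∨ y = u, so v ∧ (w ∨ y) = f ∧ u = f.
v ∧ w = q and v ∧ y = d, so (v ∧ w) ∨ (v ∧ y) = q ∨ d = d.
Equal: no.

f; d; no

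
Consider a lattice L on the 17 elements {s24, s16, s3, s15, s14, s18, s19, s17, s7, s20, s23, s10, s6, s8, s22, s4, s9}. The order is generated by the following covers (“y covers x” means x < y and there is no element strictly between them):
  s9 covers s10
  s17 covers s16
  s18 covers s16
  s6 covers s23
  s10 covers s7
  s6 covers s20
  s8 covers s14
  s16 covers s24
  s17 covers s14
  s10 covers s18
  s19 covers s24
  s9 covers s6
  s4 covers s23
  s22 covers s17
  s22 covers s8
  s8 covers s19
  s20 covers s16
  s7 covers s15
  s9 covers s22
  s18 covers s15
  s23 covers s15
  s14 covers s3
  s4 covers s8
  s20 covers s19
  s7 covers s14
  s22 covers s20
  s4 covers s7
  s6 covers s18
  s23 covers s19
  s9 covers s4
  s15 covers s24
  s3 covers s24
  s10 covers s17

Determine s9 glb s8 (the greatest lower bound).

s8

Common lower bounds of {s9, s8}: s14, s19, s24, s3, s8.
The greatest among these is s8.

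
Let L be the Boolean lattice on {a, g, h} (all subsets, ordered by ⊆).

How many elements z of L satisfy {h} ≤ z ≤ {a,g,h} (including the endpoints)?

The interval [{h}, {a,g,h}] = {{a,g,h}, {a,h}, {g,h}, {h}}, which has 4 elements.

4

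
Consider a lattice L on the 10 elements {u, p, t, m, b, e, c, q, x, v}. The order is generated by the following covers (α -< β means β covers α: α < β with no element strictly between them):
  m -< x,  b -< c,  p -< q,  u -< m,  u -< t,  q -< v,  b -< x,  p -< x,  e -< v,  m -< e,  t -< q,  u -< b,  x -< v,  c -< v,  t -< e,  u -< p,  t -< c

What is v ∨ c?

Common upper bounds of {v, c}: v.
The least among these is v.

v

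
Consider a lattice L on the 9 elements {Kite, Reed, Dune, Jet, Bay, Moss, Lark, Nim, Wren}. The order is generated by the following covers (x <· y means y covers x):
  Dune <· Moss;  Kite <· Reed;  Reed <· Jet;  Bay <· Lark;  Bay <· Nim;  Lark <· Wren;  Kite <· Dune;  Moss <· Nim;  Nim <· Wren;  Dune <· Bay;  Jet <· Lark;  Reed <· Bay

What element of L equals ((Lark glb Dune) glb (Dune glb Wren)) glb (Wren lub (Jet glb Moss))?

Lark ∧ Dune = Dune
Dune ∧ Wren = Dune
Dune ∧ Dune = Dune
Jet ∧ Moss = Kite
Wren ∨ Kite = Wren
Dune ∧ Wren = Dune

Dune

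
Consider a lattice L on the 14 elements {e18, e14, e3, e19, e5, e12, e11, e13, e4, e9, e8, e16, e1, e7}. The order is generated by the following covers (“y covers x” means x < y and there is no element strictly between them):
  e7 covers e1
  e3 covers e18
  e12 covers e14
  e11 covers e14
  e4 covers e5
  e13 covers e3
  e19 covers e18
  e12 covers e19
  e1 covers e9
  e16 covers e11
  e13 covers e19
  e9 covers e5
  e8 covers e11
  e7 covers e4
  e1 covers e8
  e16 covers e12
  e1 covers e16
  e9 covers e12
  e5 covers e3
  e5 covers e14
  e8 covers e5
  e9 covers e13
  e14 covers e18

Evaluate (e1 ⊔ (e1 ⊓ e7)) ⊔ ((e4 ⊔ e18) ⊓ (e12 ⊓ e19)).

e1

e1 ∧ e7 = e1
e1 ∨ e1 = e1
e4 ∨ e18 = e4
e12 ∧ e19 = e19
e4 ∧ e19 = e18
e1 ∨ e18 = e1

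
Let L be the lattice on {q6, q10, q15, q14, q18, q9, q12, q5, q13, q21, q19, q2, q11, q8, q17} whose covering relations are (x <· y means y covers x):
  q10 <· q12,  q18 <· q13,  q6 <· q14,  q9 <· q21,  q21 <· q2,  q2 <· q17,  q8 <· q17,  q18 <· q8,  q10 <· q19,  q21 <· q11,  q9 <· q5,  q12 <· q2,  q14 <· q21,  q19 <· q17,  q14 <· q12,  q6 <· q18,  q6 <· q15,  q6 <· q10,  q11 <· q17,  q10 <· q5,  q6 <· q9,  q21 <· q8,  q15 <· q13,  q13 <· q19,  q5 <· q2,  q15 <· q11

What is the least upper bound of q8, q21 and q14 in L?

q8

Common upper bounds of {q8, q21, q14}: q17, q8.
The least among these is q8.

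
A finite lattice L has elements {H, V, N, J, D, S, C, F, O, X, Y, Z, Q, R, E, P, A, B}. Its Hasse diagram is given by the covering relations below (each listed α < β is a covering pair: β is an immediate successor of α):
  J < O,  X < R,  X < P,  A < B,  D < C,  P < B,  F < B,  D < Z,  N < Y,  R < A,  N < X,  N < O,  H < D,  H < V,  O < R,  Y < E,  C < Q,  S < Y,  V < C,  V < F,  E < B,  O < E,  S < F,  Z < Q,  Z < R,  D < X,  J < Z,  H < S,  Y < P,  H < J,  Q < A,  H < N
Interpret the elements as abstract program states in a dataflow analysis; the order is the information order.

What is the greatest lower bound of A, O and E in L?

Common lower bounds of {A, O, E}: H, J, N, O.
The greatest among these is O.

O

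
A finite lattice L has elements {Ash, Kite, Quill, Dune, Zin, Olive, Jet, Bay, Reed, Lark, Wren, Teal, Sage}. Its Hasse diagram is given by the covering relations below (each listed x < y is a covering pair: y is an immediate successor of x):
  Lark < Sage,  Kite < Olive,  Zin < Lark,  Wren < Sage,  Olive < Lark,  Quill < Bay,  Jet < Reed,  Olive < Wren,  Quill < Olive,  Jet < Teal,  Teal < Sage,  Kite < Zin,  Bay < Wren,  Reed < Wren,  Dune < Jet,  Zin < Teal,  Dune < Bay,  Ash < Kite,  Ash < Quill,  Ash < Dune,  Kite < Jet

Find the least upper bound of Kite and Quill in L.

Common upper bounds of {Kite, Quill}: Lark, Olive, Sage, Wren.
The least among these is Olive.

Olive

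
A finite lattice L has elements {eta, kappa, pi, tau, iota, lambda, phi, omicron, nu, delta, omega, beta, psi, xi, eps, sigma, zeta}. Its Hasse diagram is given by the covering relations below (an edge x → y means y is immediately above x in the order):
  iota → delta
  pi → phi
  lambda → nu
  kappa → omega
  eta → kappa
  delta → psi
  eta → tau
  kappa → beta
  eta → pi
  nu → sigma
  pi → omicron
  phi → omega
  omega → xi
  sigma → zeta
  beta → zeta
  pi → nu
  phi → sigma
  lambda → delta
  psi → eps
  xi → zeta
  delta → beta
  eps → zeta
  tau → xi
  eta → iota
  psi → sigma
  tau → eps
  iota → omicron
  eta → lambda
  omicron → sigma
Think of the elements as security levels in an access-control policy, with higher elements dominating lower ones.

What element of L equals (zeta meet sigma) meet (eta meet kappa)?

zeta ∧ sigma = sigma
eta ∧ kappa = eta
sigma ∧ eta = eta

eta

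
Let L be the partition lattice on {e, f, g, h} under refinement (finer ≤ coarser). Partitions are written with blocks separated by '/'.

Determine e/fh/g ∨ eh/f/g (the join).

Common upper bounds of {e/fh/g, eh/f/g}: efgh, efh/g.
The least among these is efh/g.

efh/g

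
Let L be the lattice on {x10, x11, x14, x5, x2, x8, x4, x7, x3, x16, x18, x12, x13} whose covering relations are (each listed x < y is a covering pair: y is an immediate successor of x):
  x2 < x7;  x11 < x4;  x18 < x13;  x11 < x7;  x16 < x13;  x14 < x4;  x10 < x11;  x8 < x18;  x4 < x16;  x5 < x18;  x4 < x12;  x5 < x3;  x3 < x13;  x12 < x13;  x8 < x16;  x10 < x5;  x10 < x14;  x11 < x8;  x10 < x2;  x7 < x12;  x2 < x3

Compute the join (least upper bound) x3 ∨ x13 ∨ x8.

Common upper bounds of {x3, x13, x8}: x13.
The least among these is x13.

x13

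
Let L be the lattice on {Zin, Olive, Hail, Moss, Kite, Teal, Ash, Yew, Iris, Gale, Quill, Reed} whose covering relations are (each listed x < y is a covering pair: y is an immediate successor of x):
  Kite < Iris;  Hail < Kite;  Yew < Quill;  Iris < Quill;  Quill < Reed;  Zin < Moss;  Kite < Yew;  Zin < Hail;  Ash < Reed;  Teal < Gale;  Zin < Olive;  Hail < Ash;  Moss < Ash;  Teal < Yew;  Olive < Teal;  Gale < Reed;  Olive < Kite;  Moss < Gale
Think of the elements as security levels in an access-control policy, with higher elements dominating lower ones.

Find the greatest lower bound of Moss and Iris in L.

Common lower bounds of {Moss, Iris}: Zin.
The greatest among these is Zin.

Zin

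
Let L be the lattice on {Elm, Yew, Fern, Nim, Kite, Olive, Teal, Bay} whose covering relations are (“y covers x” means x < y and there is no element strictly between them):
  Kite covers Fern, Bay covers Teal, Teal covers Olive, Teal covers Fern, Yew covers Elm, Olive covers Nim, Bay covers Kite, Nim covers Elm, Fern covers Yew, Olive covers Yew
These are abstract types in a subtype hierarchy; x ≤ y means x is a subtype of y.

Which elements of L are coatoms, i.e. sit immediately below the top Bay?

Kite, Teal

The coatoms are exactly the elements covered by Bay: Kite, Teal.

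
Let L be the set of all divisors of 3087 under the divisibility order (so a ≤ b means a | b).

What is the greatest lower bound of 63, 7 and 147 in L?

Common lower bounds of {63, 7, 147}: 1, 7.
The greatest among these is 7.

7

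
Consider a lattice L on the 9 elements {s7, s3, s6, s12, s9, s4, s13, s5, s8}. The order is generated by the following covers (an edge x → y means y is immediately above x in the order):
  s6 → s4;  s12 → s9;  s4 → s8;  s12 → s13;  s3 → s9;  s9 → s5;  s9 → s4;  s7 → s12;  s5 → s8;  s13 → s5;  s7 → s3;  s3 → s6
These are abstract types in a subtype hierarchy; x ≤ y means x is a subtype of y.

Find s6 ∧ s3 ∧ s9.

Common lower bounds of {s6, s3, s9}: s3, s7.
The greatest among these is s3.

s3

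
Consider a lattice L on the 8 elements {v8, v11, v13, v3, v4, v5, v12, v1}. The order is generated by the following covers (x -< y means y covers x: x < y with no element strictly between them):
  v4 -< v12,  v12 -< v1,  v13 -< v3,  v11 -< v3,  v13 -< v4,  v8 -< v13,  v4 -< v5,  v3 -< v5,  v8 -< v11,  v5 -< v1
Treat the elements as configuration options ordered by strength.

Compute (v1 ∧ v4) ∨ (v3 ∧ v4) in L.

v1 ∧ v4 = v4
v3 ∧ v4 = v13
v4 ∨ v13 = v4

v4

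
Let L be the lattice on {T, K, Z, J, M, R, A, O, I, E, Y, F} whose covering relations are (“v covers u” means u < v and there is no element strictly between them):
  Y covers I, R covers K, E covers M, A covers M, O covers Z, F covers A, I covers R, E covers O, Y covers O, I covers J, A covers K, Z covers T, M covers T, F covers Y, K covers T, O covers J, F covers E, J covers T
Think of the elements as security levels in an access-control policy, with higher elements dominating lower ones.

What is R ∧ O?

T

Common lower bounds of {R, O}: T.
The greatest among these is T.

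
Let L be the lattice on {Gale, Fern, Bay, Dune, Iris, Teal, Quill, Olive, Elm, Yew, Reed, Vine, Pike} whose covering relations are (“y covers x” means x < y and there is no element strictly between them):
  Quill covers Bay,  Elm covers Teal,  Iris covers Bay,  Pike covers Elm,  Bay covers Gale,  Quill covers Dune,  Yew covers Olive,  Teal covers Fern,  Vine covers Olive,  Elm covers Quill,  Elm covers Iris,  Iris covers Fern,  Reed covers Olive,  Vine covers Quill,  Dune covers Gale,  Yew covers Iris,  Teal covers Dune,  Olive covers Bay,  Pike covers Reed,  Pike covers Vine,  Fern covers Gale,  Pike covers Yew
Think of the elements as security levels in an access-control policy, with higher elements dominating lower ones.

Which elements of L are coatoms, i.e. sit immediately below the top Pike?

The coatoms are exactly the elements covered by Pike: Elm, Reed, Vine, Yew.

Elm, Reed, Vine, Yew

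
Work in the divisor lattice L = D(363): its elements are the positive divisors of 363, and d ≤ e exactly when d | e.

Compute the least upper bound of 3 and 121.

363

Common upper bounds of {3, 121}: 363.
The least among these is 363.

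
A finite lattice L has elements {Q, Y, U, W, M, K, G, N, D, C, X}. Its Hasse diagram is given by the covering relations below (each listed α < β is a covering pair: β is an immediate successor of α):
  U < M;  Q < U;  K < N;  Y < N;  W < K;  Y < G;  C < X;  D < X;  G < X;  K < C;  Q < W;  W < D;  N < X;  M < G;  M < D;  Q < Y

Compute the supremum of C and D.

X

Common upper bounds of {C, D}: X.
The least among these is X.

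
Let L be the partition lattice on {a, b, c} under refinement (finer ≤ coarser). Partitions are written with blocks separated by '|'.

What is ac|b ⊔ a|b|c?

Common upper bounds of {ac|b, a|b|c}: abc, ac|b.
The least among these is ac|b.

ac|b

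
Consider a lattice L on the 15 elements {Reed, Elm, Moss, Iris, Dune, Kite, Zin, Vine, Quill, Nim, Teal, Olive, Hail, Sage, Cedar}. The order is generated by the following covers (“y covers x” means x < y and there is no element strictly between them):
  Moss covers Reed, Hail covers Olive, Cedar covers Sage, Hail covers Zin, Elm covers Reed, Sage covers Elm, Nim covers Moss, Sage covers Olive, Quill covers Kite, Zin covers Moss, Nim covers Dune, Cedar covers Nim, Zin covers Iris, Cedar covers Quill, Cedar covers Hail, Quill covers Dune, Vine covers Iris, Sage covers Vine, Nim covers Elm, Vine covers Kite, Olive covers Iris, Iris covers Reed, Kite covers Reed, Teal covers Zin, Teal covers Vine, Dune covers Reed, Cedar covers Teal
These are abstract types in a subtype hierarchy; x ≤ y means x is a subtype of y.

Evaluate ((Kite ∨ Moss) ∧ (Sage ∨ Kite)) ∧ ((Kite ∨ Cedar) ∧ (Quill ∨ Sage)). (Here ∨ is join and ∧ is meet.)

Vine

Kite ∨ Moss = Teal
Sage ∨ Kite = Sage
Teal ∧ Sage = Vine
Kite ∨ Cedar = Cedar
Quill ∨ Sage = Cedar
Cedar ∧ Cedar = Cedar
Vine ∧ Cedar = Vine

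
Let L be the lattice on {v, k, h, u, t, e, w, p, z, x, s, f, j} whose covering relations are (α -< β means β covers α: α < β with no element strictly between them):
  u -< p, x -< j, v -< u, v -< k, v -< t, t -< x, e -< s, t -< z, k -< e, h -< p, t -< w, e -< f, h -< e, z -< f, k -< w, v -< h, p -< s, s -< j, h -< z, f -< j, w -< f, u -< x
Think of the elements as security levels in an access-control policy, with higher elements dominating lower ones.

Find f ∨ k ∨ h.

Common upper bounds of {f, k, h}: f, j.
The least among these is f.

f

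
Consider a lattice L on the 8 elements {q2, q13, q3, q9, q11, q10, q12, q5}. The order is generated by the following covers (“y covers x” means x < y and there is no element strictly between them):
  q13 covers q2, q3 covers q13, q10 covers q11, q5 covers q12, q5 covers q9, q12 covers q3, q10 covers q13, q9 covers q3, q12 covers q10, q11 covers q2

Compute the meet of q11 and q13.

q2

Common lower bounds of {q11, q13}: q2.
The greatest among these is q2.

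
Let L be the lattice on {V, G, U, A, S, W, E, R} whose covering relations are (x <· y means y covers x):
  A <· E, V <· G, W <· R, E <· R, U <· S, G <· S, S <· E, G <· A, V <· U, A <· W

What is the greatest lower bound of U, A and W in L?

V

Common lower bounds of {U, A, W}: V.
The greatest among these is V.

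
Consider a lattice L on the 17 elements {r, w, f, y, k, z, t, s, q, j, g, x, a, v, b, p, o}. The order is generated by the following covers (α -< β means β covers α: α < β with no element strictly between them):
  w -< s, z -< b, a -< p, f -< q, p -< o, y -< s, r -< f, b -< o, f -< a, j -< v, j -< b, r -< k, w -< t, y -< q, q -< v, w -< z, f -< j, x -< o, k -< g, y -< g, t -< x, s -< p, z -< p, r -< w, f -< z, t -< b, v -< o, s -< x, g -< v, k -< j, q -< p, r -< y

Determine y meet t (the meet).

Common lower bounds of {y, t}: r.
The greatest among these is r.

r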